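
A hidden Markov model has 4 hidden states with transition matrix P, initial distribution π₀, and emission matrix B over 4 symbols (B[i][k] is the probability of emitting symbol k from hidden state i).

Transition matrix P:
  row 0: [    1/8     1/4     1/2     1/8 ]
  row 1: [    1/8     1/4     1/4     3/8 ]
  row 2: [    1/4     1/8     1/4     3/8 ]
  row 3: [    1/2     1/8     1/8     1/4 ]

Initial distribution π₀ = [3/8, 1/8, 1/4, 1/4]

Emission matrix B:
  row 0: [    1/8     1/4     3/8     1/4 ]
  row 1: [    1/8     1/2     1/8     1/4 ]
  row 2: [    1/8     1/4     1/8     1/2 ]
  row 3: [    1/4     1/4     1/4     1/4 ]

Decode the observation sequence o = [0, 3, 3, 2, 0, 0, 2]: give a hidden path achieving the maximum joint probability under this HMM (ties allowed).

path = [0, 2, 3, 0, 2, 3, 0]

t=0: δ = [4.688e-02, 1.562e-02, 3.125e-02, 6.250e-02]  (obs o_0=0)
t=1: δ = [7.812e-03, 2.930e-03, 1.172e-02, 3.906e-03]  ψ = [3, 0, 0, 3]  (obs o_1=3)
t=2: δ = [7.324e-04, 4.883e-04, 1.953e-03, 1.099e-03]  ψ = [2, 0, 0, 2]  (obs o_2=3)
t=3: δ = [2.060e-04, 3.052e-05, 6.104e-05, 1.831e-04]  ψ = [3, 2, 2, 2]  (obs o_3=2)
t=4: δ = [1.144e-05, 6.437e-06, 1.287e-05, 1.144e-05]  ψ = [3, 0, 0, 3]  (obs o_4=0)
t=5: δ = [7.153e-07, 3.576e-07, 7.153e-07, 1.207e-06]  ψ = [3, 0, 0, 2]  (obs o_5=0)
t=6: δ = [2.263e-07, 2.235e-08, 4.470e-08, 7.544e-08]  ψ = [3, 0, 0, 3]  (obs o_6=2)
backtrack: best end state = 0; path = [0, 2, 3, 0, 2, 3, 0]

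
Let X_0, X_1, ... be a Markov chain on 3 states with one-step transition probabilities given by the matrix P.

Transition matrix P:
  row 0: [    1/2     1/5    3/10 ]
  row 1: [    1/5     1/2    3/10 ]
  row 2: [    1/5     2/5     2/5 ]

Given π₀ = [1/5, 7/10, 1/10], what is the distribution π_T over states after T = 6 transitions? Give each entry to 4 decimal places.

t=0: π = [0.2000, 0.7000, 0.1000]
t=1: π = [0.2600, 0.4300, 0.3100]
t=2: π = [0.2780, 0.3910, 0.3310]
t=3: π = [0.2834, 0.3835, 0.3331]
t=4: π = [0.2850, 0.3817, 0.3333]
t=5: π = [0.2855, 0.3812, 0.3333]
t=6: π = [0.2857, 0.3810, 0.3333]

π = [0.2857, 0.3810, 0.3333]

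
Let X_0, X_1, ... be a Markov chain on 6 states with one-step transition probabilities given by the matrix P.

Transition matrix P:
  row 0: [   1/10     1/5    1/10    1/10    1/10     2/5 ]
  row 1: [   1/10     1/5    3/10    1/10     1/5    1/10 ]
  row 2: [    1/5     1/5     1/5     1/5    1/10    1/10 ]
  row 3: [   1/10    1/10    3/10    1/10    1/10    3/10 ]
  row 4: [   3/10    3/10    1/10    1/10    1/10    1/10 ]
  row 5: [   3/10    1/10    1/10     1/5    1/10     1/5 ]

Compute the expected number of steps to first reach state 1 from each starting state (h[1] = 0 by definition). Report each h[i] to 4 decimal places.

h = [5.8872, 0.0000, 5.7663, 6.3984, 5.1385, 6.4204]

First-step conditioning: h[1] = 0; for i ≠ 1, h[i] = 1 + Σ_k P[i][k]·h[k].
  h[0] = 1 + 1/10·h[0] + 1/10·h[2] + 1/10·h[3] + 1/10·h[4] + 2/5·h[5]
  h[2] = 1 + 1/5·h[0] + 1/5·h[2] + 1/5·h[3] + 1/10·h[4] + 1/10·h[5]
  h[3] = 1 + 1/10·h[0] + 3/10·h[2] + 1/10·h[3] + 1/10·h[4] + 3/10·h[5]
  h[4] = 1 + 3/10·h[0] + 1/10·h[2] + 1/10·h[3] + 1/10·h[4] + 1/10·h[5]
  h[5] = 1 + 3/10·h[0] + 1/10·h[2] + 1/5·h[3] + 1/10·h[4] + 1/5·h[5]
Solving the 5×5 linear system over states ≠ 1 gives exactly h = [8925/1516, 0, 26225/4548, 2425/379, 3895/758, 7300/1137] (h[1] = 0 is the target).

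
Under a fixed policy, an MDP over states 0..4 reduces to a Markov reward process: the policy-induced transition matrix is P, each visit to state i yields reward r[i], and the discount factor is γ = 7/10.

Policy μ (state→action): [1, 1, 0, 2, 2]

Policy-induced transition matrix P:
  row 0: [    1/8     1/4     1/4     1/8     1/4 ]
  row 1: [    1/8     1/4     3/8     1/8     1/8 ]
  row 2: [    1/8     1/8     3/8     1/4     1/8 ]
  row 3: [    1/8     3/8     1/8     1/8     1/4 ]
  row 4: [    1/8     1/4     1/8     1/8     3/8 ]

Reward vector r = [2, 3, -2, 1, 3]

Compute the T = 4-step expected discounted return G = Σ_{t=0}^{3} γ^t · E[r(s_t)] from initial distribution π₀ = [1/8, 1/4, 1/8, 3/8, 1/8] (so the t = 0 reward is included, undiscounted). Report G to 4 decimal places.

G = 3.5109

t=0: π = [0.1250, 0.2500, 0.1250, 0.3750, 0.1250], E[r] = 1.5000, γ^t·E[r] = 1.500000, running G = 1.500000
t=1: π = [0.1250, 0.2813, 0.2344, 0.1406, 0.2188], E[r] = 1.4219, γ^t·E[r] = 0.995313, running G = 2.495313
t=2: π = [0.1250, 0.2383, 0.2695, 0.1543, 0.2129], E[r] = 1.2188, γ^t·E[r] = 0.597188, running G = 3.092500
t=3: π = [0.1250, 0.2356, 0.2676, 0.1587, 0.2131], E[r] = 1.2197, γ^t·E[r] = 0.418366, running G = 3.510866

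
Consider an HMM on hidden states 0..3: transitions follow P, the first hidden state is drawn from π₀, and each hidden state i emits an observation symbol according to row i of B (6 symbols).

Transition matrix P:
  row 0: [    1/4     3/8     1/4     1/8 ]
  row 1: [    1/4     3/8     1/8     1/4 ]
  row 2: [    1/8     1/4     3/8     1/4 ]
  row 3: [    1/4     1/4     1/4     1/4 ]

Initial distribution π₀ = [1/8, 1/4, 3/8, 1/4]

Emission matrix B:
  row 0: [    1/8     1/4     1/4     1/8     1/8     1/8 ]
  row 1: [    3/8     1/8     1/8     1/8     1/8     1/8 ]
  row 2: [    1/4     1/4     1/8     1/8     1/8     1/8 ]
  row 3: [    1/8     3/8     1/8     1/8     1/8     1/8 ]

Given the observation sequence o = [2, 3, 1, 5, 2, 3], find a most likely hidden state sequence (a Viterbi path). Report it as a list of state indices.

t=0: δ = [3.125e-02, 3.125e-02, 4.688e-02, 3.125e-02]  (obs o_0=2)
t=1: δ = [9.766e-04, 1.465e-03, 2.197e-03, 1.465e-03]  ψ = [0, 0, 2, 2]  (obs o_1=3)
t=2: δ = [9.155e-05, 6.866e-05, 2.060e-04, 2.060e-04]  ψ = [1, 1, 2, 2]  (obs o_2=1)
t=3: δ = [6.437e-06, 6.437e-06, 9.656e-06, 6.437e-06]  ψ = [3, 2, 2, 2]  (obs o_3=5)
t=4: δ = [4.023e-07, 3.017e-07, 4.526e-07, 3.017e-07]  ψ = [0, 0, 2, 2]  (obs o_4=2)
t=5: δ = [1.257e-08, 1.886e-08, 2.122e-08, 1.414e-08]  ψ = [0, 0, 2, 2]  (obs o_5=3)
backtrack: best end state = 2; path = [2, 2, 2, 2, 2, 2]

path = [2, 2, 2, 2, 2, 2]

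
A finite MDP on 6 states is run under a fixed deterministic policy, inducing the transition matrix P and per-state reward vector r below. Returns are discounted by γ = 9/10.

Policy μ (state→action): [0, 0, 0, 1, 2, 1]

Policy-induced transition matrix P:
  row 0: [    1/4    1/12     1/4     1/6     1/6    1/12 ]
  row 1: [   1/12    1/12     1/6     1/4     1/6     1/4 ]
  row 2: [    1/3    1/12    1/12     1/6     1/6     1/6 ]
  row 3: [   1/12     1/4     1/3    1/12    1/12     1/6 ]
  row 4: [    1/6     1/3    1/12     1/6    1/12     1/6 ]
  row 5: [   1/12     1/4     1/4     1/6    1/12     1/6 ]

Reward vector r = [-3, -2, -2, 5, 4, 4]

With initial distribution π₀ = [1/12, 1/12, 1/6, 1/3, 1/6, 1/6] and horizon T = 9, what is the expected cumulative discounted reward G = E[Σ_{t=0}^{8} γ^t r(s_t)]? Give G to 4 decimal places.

t=0: π = [0.0833, 0.0833, 0.1667, 0.3333, 0.1667, 0.1667], E[r] = 2.2500, γ^t·E[r] = 2.250000, running G = 2.250000
t=1: π = [0.1528, 0.2083, 0.2153, 0.1458, 0.1111, 0.1667], E[r] = 0.5347, γ^t·E[r] = 0.481250, running G = 2.731250
t=2: π = [0.1719, 0.1632, 0.1904, 0.1719, 0.1314, 0.1713], E[r] = 0.8472, γ^t·E[r] = 0.686250, running G = 3.417500
t=3: π = [0.1705, 0.1734, 0.1971, 0.1659, 0.1271, 0.1659], E[r] = 0.7495, γ^t·E[r] = 0.546363, running G = 3.963863
t=4: π = [0.1716, 0.1704, 0.1953, 0.1673, 0.1284, 0.1669], E[r] = 0.7713, γ^t·E[r] = 0.506047, running G = 4.469910
t=5: π = [0.1715, 0.1711, 0.1958, 0.1669, 0.1281, 0.1666], E[r] = 0.7651, γ^t·E[r] = 0.451799, running G = 4.921710
t=6: π = [0.1715, 0.1709, 0.1957, 0.1670, 0.1282, 0.1666], E[r] = 0.7666, γ^t·E[r] = 0.407409, running G = 5.329119
t=7: π = [0.1715, 0.1710, 0.1957, 0.1670, 0.1282, 0.1666], E[r] = 0.7662, γ^t·E[r] = 0.366478, running G = 5.695596
t=8: π = [0.1715, 0.1710, 0.1957, 0.1670, 0.1282, 0.1666], E[r] = 0.7663, γ^t·E[r] = 0.329873, running G = 6.025469

G = 6.0255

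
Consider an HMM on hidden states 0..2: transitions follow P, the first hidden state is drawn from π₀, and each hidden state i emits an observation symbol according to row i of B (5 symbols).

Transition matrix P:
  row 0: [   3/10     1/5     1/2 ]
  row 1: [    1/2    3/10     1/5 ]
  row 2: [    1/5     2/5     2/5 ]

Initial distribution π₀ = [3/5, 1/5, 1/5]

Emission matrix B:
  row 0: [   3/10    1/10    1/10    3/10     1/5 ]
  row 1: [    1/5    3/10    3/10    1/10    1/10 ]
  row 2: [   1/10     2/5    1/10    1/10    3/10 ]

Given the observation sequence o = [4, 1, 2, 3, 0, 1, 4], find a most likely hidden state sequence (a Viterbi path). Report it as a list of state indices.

t=0: δ = [1.200e-01, 2.000e-02, 6.000e-02]  (obs o_0=4)
t=1: δ = [3.600e-03, 7.200e-03, 2.400e-02]  ψ = [0, 0, 0]  (obs o_1=1)
t=2: δ = [4.800e-04, 2.880e-03, 9.600e-04]  ψ = [2, 2, 2]  (obs o_2=2)
t=3: δ = [4.320e-04, 8.640e-05, 5.760e-05]  ψ = [1, 1, 1]  (obs o_3=3)
t=4: δ = [3.888e-05, 1.728e-05, 2.160e-05]  ψ = [0, 0, 0]  (obs o_4=0)
t=5: δ = [1.166e-06, 2.592e-06, 7.776e-06]  ψ = [0, 2, 0]  (obs o_5=1)
t=6: δ = [3.110e-07, 3.110e-07, 9.331e-07]  ψ = [2, 2, 2]  (obs o_6=4)
backtrack: best end state = 2; path = [0, 2, 1, 0, 0, 2, 2]

path = [0, 2, 1, 0, 0, 2, 2]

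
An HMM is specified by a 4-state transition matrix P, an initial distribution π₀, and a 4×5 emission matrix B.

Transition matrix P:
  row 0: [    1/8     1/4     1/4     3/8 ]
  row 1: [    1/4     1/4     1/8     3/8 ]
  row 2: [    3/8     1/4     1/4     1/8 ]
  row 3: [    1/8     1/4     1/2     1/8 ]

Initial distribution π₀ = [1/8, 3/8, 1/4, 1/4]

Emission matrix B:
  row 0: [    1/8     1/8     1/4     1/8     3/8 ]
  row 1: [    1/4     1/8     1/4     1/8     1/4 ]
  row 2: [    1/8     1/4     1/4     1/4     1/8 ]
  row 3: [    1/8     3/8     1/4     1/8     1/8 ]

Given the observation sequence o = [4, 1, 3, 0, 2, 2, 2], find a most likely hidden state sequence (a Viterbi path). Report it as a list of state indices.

path = [1, 3, 2, 1, 3, 2, 0]

t=0: δ = [4.688e-02, 9.375e-02, 3.125e-02, 3.125e-02]  (obs o_0=4)
t=1: δ = [2.930e-03, 2.930e-03, 3.906e-03, 1.318e-02]  ψ = [1, 1, 3, 1]  (obs o_1=1)
t=2: δ = [2.060e-04, 4.120e-04, 1.648e-03, 2.060e-04]  ψ = [3, 3, 3, 3]  (obs o_2=3)
t=3: δ = [7.725e-05, 1.030e-04, 5.150e-05, 2.575e-05]  ψ = [2, 2, 2, 2]  (obs o_3=0)
t=4: δ = [6.437e-06, 6.437e-06, 4.828e-06, 9.656e-06]  ψ = [1, 1, 0, 1]  (obs o_4=2)
t=5: δ = [4.526e-07, 6.035e-07, 1.207e-06, 6.035e-07]  ψ = [2, 3, 3, 0]  (obs o_5=2)
t=6: δ = [1.132e-07, 7.544e-08, 7.544e-08, 5.658e-08]  ψ = [2, 2, 2, 1]  (obs o_6=2)
backtrack: best end state = 0; path = [1, 3, 2, 1, 3, 2, 0]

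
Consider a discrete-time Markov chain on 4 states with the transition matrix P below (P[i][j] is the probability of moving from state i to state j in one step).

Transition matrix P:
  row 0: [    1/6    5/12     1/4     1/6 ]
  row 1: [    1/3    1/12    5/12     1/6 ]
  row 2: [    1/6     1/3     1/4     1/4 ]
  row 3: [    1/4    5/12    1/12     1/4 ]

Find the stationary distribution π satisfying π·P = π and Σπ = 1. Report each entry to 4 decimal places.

Balance equations π_j = Σ_i π_i·P[i][j]:
  π_0 = 1/6·π_0 + 1/3·π_1 + 1/6·π_2 + 1/4·π_3
  π_1 = 5/12·π_0 + 1/12·π_1 + 1/3·π_2 + 5/12·π_3
  π_2 = 1/4·π_0 + 5/12·π_1 + 1/4·π_2 + 1/12·π_3
  normalize: π_0 + π_1 + π_2 + π_3 = 1
Solving the linear system gives exactly π = [505/2166, 641/2166, 287/1083, 223/1083].

π = [0.2331, 0.2959, 0.2650, 0.2059]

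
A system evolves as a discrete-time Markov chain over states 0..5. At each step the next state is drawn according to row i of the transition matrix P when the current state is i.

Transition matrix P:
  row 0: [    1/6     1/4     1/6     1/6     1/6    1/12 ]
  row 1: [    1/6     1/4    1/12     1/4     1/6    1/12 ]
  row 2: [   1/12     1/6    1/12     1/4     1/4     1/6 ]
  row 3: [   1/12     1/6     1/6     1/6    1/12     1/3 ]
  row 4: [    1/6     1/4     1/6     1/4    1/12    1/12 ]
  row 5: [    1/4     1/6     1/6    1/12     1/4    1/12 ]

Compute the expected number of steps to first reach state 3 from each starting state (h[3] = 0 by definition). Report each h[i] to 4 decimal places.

h = [4.9104, 4.5300, 4.5644, 0.0000, 4.5327, 5.3198]

First-step conditioning: h[3] = 0; for i ≠ 3, h[i] = 1 + Σ_k P[i][k]·h[k].
  h[0] = 1 + 1/6·h[0] + 1/4·h[1] + 1/6·h[2] + 1/6·h[4] + 1/12·h[5]
  h[1] = 1 + 1/6·h[0] + 1/4·h[1] + 1/12·h[2] + 1/6·h[4] + 1/12·h[5]
  h[2] = 1 + 1/12·h[0] + 1/6·h[1] + 1/12·h[2] + 1/4·h[4] + 1/6·h[5]
  h[4] = 1 + 1/6·h[0] + 1/4·h[1] + 1/6·h[2] + 1/12·h[4] + 1/12·h[5]
  h[5] = 1 + 1/4·h[0] + 1/6·h[1] + 1/6·h[2] + 1/4·h[4] + 1/12·h[5]
Solving the 5×5 linear system over states ≠ 3 gives exactly h = [2028/413, 2940/649, 20736/4543, 0, 1872/413, 24168/4543] (h[3] = 0 is the target).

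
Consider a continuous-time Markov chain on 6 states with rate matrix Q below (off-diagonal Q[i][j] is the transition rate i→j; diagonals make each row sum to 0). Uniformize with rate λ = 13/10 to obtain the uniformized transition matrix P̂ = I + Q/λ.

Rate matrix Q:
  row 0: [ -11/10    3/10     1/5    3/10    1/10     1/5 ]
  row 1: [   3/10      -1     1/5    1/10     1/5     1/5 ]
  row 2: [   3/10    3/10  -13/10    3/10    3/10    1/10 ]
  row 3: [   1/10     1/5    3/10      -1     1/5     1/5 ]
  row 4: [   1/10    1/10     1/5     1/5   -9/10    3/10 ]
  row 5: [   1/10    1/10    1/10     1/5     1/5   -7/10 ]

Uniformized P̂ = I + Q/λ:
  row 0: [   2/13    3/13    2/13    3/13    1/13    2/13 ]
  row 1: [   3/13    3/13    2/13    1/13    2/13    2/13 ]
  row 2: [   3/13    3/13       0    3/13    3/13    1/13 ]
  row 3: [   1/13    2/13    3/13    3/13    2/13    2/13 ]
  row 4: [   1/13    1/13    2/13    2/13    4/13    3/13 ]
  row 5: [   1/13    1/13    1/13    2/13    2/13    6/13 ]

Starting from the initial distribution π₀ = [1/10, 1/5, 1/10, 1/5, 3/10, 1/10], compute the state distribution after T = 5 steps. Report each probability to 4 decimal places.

π = [0.1307, 0.1543, 0.1299, 0.1755, 0.1817, 0.2278]

t=0: π = [0.1000, 0.2000, 0.1000, 0.2000, 0.3000, 0.1000]
t=1: π = [0.1308, 0.1538, 0.1462, 0.1692, 0.2000, 0.2000]
t=2: π = [0.1331, 0.1562, 0.1290, 0.1763, 0.1858, 0.2195]
t=3: π = [0.1310, 0.1548, 0.1307, 0.1756, 0.1821, 0.2258]
t=4: π = [0.1309, 0.1545, 0.1299, 0.1756, 0.1818, 0.2273]
t=5: π = [0.1307, 0.1543, 0.1299, 0.1755, 0.1817, 0.2278]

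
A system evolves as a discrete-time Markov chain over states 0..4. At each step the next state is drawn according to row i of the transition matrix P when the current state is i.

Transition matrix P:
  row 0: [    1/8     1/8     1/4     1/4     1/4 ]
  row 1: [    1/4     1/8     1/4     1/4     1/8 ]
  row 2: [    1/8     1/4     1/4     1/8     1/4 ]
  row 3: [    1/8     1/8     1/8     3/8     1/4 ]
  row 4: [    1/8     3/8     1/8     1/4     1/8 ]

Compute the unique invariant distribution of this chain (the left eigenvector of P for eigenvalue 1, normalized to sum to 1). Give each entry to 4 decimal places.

Balance equations π_j = Σ_i π_i·P[i][j]:
  π_0 = 1/8·π_0 + 1/4·π_1 + 1/8·π_2 + 1/8·π_3 + 1/8·π_4
  π_1 = 1/8·π_0 + 1/8·π_1 + 1/4·π_2 + 1/8·π_3 + 3/8·π_4
  π_2 = 1/4·π_0 + 1/4·π_1 + 1/4·π_2 + 1/8·π_3 + 1/8·π_4
  π_3 = 1/4·π_0 + 1/4·π_1 + 1/8·π_2 + 3/8·π_3 + 1/4·π_4
  normalize: π_0 + π_1 + π_2 + π_3 + π_4 = 1
Solving the linear system gives exactly π = [609/4063, 809/4063, 783/4063, 1049/4063, 813/4063].

π = [0.1499, 0.1991, 0.1927, 0.2582, 0.2001]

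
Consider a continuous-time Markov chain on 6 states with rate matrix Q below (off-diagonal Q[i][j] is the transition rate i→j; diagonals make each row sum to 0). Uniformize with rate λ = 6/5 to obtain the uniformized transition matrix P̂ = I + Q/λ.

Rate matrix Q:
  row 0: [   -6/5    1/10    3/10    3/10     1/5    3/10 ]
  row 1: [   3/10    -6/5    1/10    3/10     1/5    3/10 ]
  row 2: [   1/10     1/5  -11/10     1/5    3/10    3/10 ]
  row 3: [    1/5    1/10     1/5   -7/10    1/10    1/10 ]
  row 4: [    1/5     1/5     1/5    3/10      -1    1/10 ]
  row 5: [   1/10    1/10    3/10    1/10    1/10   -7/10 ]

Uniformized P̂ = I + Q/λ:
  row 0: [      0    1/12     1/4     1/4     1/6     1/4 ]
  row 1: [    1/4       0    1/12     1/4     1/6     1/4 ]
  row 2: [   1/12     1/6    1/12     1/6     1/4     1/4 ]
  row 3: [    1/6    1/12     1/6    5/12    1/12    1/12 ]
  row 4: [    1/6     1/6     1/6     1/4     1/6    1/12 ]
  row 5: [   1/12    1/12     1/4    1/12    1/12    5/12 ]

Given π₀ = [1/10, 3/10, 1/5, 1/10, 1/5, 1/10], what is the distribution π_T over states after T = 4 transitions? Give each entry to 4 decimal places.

π = [0.1219, 0.1011, 0.1727, 0.2383, 0.1425, 0.2235]

t=0: π = [0.1000, 0.3000, 0.2000, 0.1000, 0.2000, 0.1000]
t=1: π = [0.1500, 0.0917, 0.1417, 0.2333, 0.1667, 0.2167]
t=2: π = [0.1194, 0.1014, 0.1778, 0.2410, 0.1410, 0.2194]
t=3: π = [0.1221, 0.1014, 0.1716, 0.2388, 0.1431, 0.2229]
t=4: π = [0.1219, 0.1011, 0.1727, 0.2383, 0.1425, 0.2235]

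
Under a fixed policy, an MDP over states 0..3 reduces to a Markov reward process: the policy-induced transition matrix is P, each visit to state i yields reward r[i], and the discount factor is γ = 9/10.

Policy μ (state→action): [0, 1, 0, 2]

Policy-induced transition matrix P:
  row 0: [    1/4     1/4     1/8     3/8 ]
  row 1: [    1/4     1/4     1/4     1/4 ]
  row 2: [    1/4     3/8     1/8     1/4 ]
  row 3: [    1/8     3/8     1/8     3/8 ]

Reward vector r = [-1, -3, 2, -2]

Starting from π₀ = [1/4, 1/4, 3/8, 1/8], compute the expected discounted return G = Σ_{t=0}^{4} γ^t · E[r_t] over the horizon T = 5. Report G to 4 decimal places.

t=0: π = [0.2500, 0.2500, 0.3750, 0.1250], E[r] = -0.5000, γ^t·E[r] = -0.500000, running G = -0.500000
t=1: π = [0.2344, 0.3125, 0.1563, 0.2969], E[r] = -1.4531, γ^t·E[r] = -1.307813, running G = -1.807813
t=2: π = [0.2129, 0.3066, 0.1641, 0.3164], E[r] = -1.4375, γ^t·E[r] = -1.164375, running G = -2.972188
t=3: π = [0.2104, 0.3101, 0.1633, 0.3162], E[r] = -1.4463, γ^t·E[r] = -1.054345, running G = -4.026532
t=4: π = [0.2105, 0.3099, 0.1638, 0.3158], E[r] = -1.4444, γ^t·E[r] = -0.947689, running G = -4.974221

G = -4.9742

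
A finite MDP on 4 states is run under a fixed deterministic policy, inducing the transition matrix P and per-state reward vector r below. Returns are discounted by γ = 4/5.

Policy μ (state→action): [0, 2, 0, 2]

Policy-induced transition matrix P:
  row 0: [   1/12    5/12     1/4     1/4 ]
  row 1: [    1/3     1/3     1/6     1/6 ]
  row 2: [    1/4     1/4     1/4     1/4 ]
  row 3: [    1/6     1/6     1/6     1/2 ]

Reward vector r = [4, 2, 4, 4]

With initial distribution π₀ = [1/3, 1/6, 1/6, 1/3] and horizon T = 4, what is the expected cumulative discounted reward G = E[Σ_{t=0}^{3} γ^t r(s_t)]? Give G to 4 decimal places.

G = 10.3617

t=0: π = [0.3333, 0.1667, 0.1667, 0.3333], E[r] = 3.6667, γ^t·E[r] = 3.666667, running G = 3.666667
t=1: π = [0.1806, 0.2917, 0.2083, 0.3194], E[r] = 3.4167, γ^t·E[r] = 2.733333, running G = 6.400000
t=2: π = [0.2176, 0.2778, 0.1991, 0.3056], E[r] = 3.4444, γ^t·E[r] = 2.204444, running G = 8.604444
t=3: π = [0.2114, 0.2840, 0.2014, 0.3032], E[r] = 3.4321, γ^t·E[r] = 1.757235, running G = 10.361679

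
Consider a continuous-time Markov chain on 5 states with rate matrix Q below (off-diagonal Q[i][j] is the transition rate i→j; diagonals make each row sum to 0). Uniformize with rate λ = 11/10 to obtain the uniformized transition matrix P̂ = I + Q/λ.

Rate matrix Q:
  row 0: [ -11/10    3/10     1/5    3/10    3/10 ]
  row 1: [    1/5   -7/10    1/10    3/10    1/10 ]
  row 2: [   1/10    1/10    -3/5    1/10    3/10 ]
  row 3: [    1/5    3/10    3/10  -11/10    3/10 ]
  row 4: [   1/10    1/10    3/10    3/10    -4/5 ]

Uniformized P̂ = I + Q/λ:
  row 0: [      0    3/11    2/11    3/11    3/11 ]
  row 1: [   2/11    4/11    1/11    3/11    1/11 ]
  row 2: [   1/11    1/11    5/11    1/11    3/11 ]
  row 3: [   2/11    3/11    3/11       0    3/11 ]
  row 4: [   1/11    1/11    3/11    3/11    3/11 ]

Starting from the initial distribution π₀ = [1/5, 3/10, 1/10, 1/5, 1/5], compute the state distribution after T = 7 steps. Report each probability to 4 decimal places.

π = [0.1144, 0.1974, 0.2766, 0.1748, 0.2368]

t=0: π = [0.2000, 0.3000, 0.1000, 0.2000, 0.2000]
t=1: π = [0.1182, 0.2455, 0.2182, 0.2000, 0.2182]
t=2: π = [0.1207, 0.2157, 0.2570, 0.1785, 0.2281]
t=3: π = [0.1158, 0.2041, 0.2693, 0.1773, 0.2335]
t=4: π = [0.1151, 0.1999, 0.2740, 0.1754, 0.2356]
t=5: π = [0.1146, 0.1982, 0.2758, 0.1751, 0.2364]
t=6: π = [0.1144, 0.1976, 0.2764, 0.1748, 0.2367]
t=7: π = [0.1144, 0.1974, 0.2766, 0.1748, 0.2368]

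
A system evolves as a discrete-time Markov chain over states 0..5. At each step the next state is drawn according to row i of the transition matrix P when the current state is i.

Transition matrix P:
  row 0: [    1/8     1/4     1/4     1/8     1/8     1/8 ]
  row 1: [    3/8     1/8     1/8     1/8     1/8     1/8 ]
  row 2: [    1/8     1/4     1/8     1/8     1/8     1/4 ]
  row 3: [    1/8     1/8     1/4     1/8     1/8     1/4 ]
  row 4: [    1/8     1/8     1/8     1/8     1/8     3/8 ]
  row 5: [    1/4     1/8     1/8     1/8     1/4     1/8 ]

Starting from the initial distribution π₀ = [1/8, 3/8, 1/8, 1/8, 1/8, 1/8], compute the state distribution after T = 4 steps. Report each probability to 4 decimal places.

t=0: π = [0.1250, 0.3750, 0.1250, 0.1250, 0.1250, 0.1250]
t=1: π = [0.2344, 0.1563, 0.1563, 0.1250, 0.1406, 0.1875]
t=2: π = [0.1875, 0.1738, 0.1699, 0.1250, 0.1484, 0.1953]
t=3: π = [0.1929, 0.1697, 0.1641, 0.1250, 0.1494, 0.1990]
t=4: π = [0.1923, 0.1696, 0.1647, 0.1250, 0.1499, 0.1985]

π = [0.1923, 0.1696, 0.1647, 0.1250, 0.1499, 0.1985]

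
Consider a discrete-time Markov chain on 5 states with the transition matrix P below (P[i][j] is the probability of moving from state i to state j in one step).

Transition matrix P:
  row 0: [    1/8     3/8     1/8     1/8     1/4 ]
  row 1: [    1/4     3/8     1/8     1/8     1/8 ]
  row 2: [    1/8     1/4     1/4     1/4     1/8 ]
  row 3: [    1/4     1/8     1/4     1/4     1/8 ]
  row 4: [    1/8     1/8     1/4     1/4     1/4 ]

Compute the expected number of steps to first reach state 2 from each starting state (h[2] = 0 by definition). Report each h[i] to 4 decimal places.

First-step conditioning: h[2] = 0; for i ≠ 2, h[i] = 1 + Σ_k P[i][k]·h[k].
  h[0] = 1 + 1/8·h[0] + 3/8·h[1] + 1/8·h[3] + 1/4·h[4]
  h[1] = 1 + 1/4·h[0] + 3/8·h[1] + 1/8·h[3] + 1/8·h[4]
  h[3] = 1 + 1/4·h[0] + 1/8·h[1] + 1/4·h[3] + 1/8·h[4]
  h[4] = 1 + 1/8·h[0] + 1/8·h[1] + 1/4·h[3] + 1/4·h[4]
Solving the 4×4 linear system over states ≠ 2 gives exactly h = [88/15, 448/75, 0, 128/25, 376/75] (h[2] = 0 is the target).

h = [5.8667, 5.9733, 0.0000, 5.1200, 5.0133]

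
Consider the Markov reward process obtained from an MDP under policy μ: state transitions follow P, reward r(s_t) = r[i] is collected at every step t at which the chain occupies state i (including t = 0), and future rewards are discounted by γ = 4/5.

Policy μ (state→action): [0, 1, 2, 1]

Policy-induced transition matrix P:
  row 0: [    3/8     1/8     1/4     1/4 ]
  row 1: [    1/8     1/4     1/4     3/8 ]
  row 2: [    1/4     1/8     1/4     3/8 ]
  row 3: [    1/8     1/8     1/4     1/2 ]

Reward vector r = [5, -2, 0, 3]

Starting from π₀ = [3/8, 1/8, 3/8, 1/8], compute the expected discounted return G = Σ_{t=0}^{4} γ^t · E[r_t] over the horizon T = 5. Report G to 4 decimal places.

G = 6.7351

t=0: π = [0.3750, 0.1250, 0.3750, 0.1250], E[r] = 2.0000, γ^t·E[r] = 2.000000, running G = 2.000000
t=1: π = [0.2656, 0.1406, 0.2500, 0.3438], E[r] = 2.0781, γ^t·E[r] = 1.662500, running G = 3.662500
t=2: π = [0.2227, 0.1426, 0.2500, 0.3848], E[r] = 1.9824, γ^t·E[r] = 1.268750, running G = 4.931250
t=3: π = [0.2119, 0.1428, 0.2500, 0.3953], E[r] = 1.9597, γ^t·E[r] = 1.003375, running G = 5.934625
t=4: π = [0.2092, 0.1429, 0.2500, 0.3979], E[r] = 1.9542, γ^t·E[r] = 0.800438, running G = 6.735063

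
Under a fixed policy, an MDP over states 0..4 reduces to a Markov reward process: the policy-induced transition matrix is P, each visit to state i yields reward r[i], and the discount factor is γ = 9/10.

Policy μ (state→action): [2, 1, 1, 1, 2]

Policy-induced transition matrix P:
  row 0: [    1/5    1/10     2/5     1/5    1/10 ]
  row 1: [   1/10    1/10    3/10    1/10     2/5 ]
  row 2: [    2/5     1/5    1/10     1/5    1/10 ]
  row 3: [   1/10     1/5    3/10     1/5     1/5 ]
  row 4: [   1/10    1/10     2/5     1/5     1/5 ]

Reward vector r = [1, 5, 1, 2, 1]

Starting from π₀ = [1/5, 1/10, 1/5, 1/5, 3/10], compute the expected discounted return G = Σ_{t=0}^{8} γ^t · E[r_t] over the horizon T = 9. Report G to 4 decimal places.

t=0: π = [0.2000, 0.1000, 0.2000, 0.2000, 0.3000], E[r] = 1.6000, γ^t·E[r] = 1.600000, running G = 1.600000
t=1: π = [0.1800, 0.1400, 0.3100, 0.1900, 0.1800], E[r] = 1.7500, γ^t·E[r] = 1.575000, running G = 3.175000
t=2: π = [0.2110, 0.1500, 0.2740, 0.1860, 0.1790], E[r] = 1.7860, γ^t·E[r] = 1.446660, running G = 4.621660
t=3: π = [0.2033, 0.1460, 0.2842, 0.1850, 0.1815], E[r] = 1.7690, γ^t·E[r] = 1.289601, running G = 5.911261
t=4: π = [0.2056, 0.1469, 0.2816, 0.1854, 0.1805], E[r] = 1.7731, γ^t·E[r] = 1.163318, running G = 7.074579
t=5: π = [0.2051, 0.1467, 0.2823, 0.1853, 0.1807], E[r] = 1.7721, γ^t·E[r] = 1.046422, running G = 8.121000
t=6: π = [0.2052, 0.1468, 0.2821, 0.1853, 0.1806], E[r] = 1.7724, γ^t·E[r] = 0.941906, running G = 9.062907
t=7: π = [0.2052, 0.1467, 0.2822, 0.1853, 0.1806], E[r] = 1.7723, γ^t·E[r] = 0.847687, running G = 9.910594
t=8: π = [0.2052, 0.1467, 0.2821, 0.1853, 0.1806], E[r] = 1.7723, γ^t·E[r] = 0.762925, running G = 10.673518

G = 10.6735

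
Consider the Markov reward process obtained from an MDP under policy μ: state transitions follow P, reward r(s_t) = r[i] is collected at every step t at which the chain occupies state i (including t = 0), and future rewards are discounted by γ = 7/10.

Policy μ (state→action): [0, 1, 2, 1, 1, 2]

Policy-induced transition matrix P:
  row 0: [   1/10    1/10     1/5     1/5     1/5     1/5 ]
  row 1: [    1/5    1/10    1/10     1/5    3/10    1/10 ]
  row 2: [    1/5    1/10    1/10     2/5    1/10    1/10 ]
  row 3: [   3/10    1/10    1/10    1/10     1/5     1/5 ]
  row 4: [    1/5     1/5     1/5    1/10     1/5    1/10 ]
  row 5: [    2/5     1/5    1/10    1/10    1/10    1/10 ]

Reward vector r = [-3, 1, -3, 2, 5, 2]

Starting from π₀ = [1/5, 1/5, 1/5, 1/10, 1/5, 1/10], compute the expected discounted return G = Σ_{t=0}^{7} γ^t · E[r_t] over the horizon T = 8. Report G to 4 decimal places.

t=0: π = [0.2000, 0.2000, 0.2000, 0.1000, 0.2000, 0.1000], E[r] = 0.4000, γ^t·E[r] = 0.400000, running G = 0.400000
t=1: π = [0.2100, 0.1300, 0.1400, 0.2000, 0.1900, 0.1300], E[r] = 0.6900, γ^t·E[r] = 0.483000, running G = 0.883000
t=2: π = [0.2250, 0.1320, 0.1400, 0.1760, 0.1860, 0.1410], E[r] = 0.6010, γ^t·E[r] = 0.294490, running G = 1.177490
t=3: π = [0.2233, 0.1327, 0.1411, 0.1777, 0.1851, 0.1401], E[r] = 0.6006, γ^t·E[r] = 0.206006, running G = 1.383496
t=4: π = [0.2235, 0.1325, 0.1408, 0.1779, 0.1852, 0.1401], E[r] = 0.6014, γ^t·E[r] = 0.144403, running G = 1.527899
t=5: π = [0.2235, 0.1325, 0.1409, 0.1779, 0.1852, 0.1401], E[r] = 0.6013, γ^t·E[r] = 0.101062, running G = 1.628961
t=6: π = [0.2235, 0.1325, 0.1409, 0.1779, 0.1852, 0.1401], E[r] = 0.6013, γ^t·E[r] = 0.070741, running G = 1.699702
t=7: π = [0.2235, 0.1325, 0.1409, 0.1779, 0.1852, 0.1401], E[r] = 0.6013, γ^t·E[r] = 0.049519, running G = 1.749221

G = 1.7492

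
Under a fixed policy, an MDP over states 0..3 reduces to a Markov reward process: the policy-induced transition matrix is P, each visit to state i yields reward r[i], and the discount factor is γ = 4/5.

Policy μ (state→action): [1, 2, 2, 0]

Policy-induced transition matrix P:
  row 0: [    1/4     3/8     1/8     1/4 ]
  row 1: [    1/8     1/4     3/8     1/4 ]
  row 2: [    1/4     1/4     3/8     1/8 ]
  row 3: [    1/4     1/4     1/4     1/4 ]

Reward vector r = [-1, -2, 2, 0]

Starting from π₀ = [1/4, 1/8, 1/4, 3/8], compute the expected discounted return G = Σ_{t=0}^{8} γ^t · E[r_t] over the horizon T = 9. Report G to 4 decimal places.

G = -0.6780

t=0: π = [0.2500, 0.1250, 0.2500, 0.3750], E[r] = 0.0000, γ^t·E[r] = 0.000000, running G = 0.000000
t=1: π = [0.2344, 0.2813, 0.2656, 0.2188], E[r] = -0.2656, γ^t·E[r] = -0.212500, running G = -0.212500
t=2: π = [0.2148, 0.2793, 0.2891, 0.2168], E[r] = -0.1953, γ^t·E[r] = -0.125000, running G = -0.337500
t=3: π = [0.2151, 0.2769, 0.2942, 0.2139], E[r] = -0.1804, γ^t·E[r] = -0.092375, running G = -0.429875
t=4: π = [0.2154, 0.2769, 0.2945, 0.2132], E[r] = -0.1802, γ^t·E[r] = -0.073800, running G = -0.503675
t=5: π = [0.2154, 0.2769, 0.2945, 0.2132], E[r] = -0.1802, γ^t·E[r] = -0.059061, running G = -0.562736
t=6: π = [0.2154, 0.2769, 0.2945, 0.2132], E[r] = -0.1802, γ^t·E[r] = -0.047245, running G = -0.609981
t=7: π = [0.2154, 0.2769, 0.2945, 0.2132], E[r] = -0.1802, γ^t·E[r] = -0.037795, running G = -0.647776
t=8: π = [0.2154, 0.2769, 0.2945, 0.2132], E[r] = -0.1802, γ^t·E[r] = -0.030236, running G = -0.678011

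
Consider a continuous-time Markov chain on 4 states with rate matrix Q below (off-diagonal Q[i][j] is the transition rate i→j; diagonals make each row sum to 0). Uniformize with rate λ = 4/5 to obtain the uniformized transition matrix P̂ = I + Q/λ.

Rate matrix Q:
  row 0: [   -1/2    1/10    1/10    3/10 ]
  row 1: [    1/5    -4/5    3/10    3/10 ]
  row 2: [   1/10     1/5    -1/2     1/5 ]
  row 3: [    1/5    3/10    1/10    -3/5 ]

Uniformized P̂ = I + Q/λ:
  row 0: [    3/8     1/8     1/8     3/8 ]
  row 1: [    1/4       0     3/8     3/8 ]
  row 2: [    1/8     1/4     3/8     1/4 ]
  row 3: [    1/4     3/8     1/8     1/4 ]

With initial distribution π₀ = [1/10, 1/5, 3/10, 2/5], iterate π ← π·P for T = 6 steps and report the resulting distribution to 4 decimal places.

t=0: π = [0.1000, 0.2000, 0.3000, 0.4000]
t=1: π = [0.2250, 0.2375, 0.2500, 0.2875]
t=2: π = [0.2469, 0.1984, 0.2469, 0.3078]
t=3: π = [0.2500, 0.2080, 0.2363, 0.3057]
t=4: π = [0.2517, 0.2050, 0.2361, 0.3073]
t=5: π = [0.2520, 0.2057, 0.2353, 0.3071]
t=6: π = [0.2521, 0.2055, 0.2352, 0.3072]

π = [0.2521, 0.2055, 0.2352, 0.3072]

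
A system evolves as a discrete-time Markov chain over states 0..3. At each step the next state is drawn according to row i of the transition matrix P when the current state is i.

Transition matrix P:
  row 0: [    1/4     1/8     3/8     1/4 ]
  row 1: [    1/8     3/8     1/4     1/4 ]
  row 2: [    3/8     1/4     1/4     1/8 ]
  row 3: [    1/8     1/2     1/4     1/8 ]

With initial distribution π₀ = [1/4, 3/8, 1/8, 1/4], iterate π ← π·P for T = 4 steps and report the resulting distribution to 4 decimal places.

π = [0.2219, 0.3092, 0.2776, 0.1913]

t=0: π = [0.2500, 0.3750, 0.1250, 0.2500]
t=1: π = [0.1875, 0.3281, 0.2813, 0.2031]
t=2: π = [0.2188, 0.3184, 0.2734, 0.1895]
t=3: π = [0.2207, 0.3098, 0.2773, 0.1921]
t=4: π = [0.2219, 0.3092, 0.2776, 0.1913]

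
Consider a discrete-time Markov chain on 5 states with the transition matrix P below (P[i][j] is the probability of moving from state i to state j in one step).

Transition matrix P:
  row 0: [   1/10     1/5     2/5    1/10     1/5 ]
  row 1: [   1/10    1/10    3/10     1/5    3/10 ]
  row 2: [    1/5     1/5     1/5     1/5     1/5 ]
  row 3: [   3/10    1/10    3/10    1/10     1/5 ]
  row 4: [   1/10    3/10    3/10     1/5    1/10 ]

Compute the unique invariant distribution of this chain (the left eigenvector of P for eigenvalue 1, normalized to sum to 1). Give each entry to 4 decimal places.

π = [0.1622, 0.1847, 0.2875, 0.1671, 0.1986]

Balance equations π_j = Σ_i π_i·P[i][j]:
  π_0 = 1/10·π_0 + 1/10·π_1 + 1/5·π_2 + 3/10·π_3 + 1/10·π_4
  π_1 = 1/5·π_0 + 1/10·π_1 + 1/5·π_2 + 1/10·π_3 + 3/10·π_4
  π_2 = 2/5·π_0 + 3/10·π_1 + 1/5·π_2 + 3/10·π_3 + 3/10·π_4
  π_3 = 1/10·π_0 + 1/5·π_1 + 1/5·π_2 + 1/10·π_3 + 1/5·π_4
  normalize: π_0 + π_1 + π_2 + π_3 + π_4 = 1
Solving the linear system gives exactly π = [6/37, 41/222, 117/407, 68/407, 485/2442].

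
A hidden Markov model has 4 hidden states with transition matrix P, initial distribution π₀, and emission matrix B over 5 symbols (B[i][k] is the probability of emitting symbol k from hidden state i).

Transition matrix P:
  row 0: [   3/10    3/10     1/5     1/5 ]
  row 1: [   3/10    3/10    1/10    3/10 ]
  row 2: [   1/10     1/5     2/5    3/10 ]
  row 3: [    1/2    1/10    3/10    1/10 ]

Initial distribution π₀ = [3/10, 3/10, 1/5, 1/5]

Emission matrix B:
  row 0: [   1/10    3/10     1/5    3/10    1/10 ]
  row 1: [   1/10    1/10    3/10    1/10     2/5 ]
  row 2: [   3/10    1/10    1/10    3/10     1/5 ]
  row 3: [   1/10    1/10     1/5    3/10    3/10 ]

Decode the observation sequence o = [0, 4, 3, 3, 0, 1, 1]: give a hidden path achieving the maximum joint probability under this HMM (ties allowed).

t=0: δ = [3.000e-02, 3.000e-02, 6.000e-02, 2.000e-02]  (obs o_0=0)
t=1: δ = [1.000e-03, 4.800e-03, 4.800e-03, 5.400e-03]  ψ = [3, 2, 2, 2]  (obs o_1=4)
t=2: δ = [8.100e-04, 1.440e-04, 5.760e-04, 4.320e-04]  ψ = [3, 1, 2, 1]  (obs o_2=3)
t=3: δ = [7.290e-05, 2.430e-05, 6.912e-05, 5.184e-05]  ψ = [0, 0, 2, 2]  (obs o_3=3)
t=4: δ = [2.592e-06, 2.187e-06, 8.294e-06, 2.074e-06]  ψ = [3, 0, 2, 2]  (obs o_4=0)
t=5: δ = [3.110e-07, 1.659e-07, 3.318e-07, 2.488e-07]  ψ = [3, 2, 2, 2]  (obs o_5=1)
t=6: δ = [3.732e-08, 9.331e-09, 1.327e-08, 9.953e-09]  ψ = [3, 0, 2, 2]  (obs o_6=1)
backtrack: best end state = 0; path = [2, 2, 2, 2, 2, 3, 0]

path = [2, 2, 2, 2, 2, 3, 0]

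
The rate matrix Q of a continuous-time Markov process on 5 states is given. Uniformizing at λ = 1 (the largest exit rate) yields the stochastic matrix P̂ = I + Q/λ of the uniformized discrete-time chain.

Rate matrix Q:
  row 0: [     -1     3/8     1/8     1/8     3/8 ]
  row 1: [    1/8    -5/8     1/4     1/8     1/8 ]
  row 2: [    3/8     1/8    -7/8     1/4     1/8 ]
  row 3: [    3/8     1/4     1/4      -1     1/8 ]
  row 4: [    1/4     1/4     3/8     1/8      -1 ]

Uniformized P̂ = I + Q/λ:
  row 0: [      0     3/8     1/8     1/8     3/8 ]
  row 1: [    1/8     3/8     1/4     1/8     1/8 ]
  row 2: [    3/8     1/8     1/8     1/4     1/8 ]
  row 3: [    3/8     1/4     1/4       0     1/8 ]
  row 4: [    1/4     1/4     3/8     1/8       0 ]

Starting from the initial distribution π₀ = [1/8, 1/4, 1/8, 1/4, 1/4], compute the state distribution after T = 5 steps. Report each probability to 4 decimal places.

t=0: π = [0.1250, 0.2500, 0.1250, 0.2500, 0.2500]
t=1: π = [0.2344, 0.2813, 0.2500, 0.1094, 0.1250]
t=2: π = [0.2012, 0.2832, 0.2051, 0.1426, 0.1680]
t=3: π = [0.2078, 0.2849, 0.2202, 0.1328, 0.1543]
t=4: π = [0.2066, 0.2841, 0.2158, 0.1359, 0.1577]
t=5: π = [0.2068, 0.2844, 0.2169, 0.1350, 0.1569]

π = [0.2068, 0.2844, 0.2169, 0.1350, 0.1569]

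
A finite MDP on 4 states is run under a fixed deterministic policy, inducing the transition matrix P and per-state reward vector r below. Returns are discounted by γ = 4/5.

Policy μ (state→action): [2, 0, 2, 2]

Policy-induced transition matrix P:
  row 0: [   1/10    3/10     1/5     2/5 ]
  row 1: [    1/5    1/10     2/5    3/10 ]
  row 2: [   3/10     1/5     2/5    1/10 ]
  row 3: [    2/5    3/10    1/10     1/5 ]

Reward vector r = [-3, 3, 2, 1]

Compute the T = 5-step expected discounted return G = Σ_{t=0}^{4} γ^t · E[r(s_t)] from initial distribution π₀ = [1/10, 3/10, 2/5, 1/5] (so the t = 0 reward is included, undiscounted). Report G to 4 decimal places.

t=0: π = [0.1000, 0.3000, 0.4000, 0.2000], E[r] = 1.6000, γ^t·E[r] = 1.600000, running G = 1.600000
t=1: π = [0.2700, 0.2000, 0.3200, 0.2100], E[r] = 0.6400, γ^t·E[r] = 0.512000, running G = 2.112000
t=2: π = [0.2470, 0.2280, 0.2830, 0.2420], E[r] = 0.7510, γ^t·E[r] = 0.480640, running G = 2.592640
t=3: π = [0.2520, 0.2261, 0.2780, 0.2439], E[r] = 0.7222, γ^t·E[r] = 0.369766, running G = 2.962406
t=4: π = [0.2514, 0.2270, 0.2764, 0.2452], E[r] = 0.7249, γ^t·E[r] = 0.296907, running G = 3.259313

G = 3.2593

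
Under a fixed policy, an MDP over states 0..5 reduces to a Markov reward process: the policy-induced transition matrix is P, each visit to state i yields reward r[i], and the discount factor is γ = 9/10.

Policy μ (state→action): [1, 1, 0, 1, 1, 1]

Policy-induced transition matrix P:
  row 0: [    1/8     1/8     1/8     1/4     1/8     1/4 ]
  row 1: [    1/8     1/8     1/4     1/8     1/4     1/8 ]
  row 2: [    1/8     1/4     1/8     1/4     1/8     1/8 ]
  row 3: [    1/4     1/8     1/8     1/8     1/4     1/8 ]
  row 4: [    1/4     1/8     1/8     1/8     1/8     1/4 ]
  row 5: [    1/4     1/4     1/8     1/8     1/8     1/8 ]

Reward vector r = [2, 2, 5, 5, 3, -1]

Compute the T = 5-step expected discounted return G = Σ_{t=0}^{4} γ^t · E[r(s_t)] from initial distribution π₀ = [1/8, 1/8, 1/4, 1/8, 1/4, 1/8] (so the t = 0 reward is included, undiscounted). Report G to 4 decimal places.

G = 11.0219

t=0: π = [0.1250, 0.1250, 0.2500, 0.1250, 0.2500, 0.1250], E[r] = 3.0000, γ^t·E[r] = 3.000000, running G = 3.000000
t=1: π = [0.1875, 0.1719, 0.1406, 0.1719, 0.1563, 0.1719], E[r] = 2.5781, γ^t·E[r] = 2.320313, running G = 5.320313
t=2: π = [0.1875, 0.1641, 0.1465, 0.1660, 0.1680, 0.1680], E[r] = 2.6016, γ^t·E[r] = 2.107266, running G = 7.427578
t=3: π = [0.1877, 0.1643, 0.1455, 0.1667, 0.1663, 0.1694], E[r] = 2.5947, γ^t·E[r] = 1.891556, running G = 9.319134
t=4: π = [0.1878, 0.1644, 0.1455, 0.1667, 0.1664, 0.1693], E[r] = 2.5952, γ^t·E[r] = 1.702720, running G = 11.021854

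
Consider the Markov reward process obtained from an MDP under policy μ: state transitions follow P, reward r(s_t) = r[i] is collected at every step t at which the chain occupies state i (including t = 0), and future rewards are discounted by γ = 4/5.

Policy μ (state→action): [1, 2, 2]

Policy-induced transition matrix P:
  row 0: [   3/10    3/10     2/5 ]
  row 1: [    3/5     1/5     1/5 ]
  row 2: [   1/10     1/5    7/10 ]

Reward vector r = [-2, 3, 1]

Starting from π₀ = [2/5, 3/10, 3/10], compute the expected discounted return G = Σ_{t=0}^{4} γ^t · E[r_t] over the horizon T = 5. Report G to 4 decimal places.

t=0: π = [0.4000, 0.3000, 0.3000], E[r] = 0.4000, γ^t·E[r] = 0.400000, running G = 0.400000
t=1: π = [0.3300, 0.2400, 0.4300], E[r] = 0.4900, γ^t·E[r] = 0.392000, running G = 0.792000
t=2: π = [0.2860, 0.2330, 0.4810], E[r] = 0.6080, γ^t·E[r] = 0.389120, running G = 1.181120
t=3: π = [0.2737, 0.2286, 0.4977], E[r] = 0.6361, γ^t·E[r] = 0.325683, running G = 1.506803
t=4: π = [0.2690, 0.2274, 0.5036], E[r] = 0.6476, γ^t·E[r] = 0.265265, running G = 1.772068

G = 1.7721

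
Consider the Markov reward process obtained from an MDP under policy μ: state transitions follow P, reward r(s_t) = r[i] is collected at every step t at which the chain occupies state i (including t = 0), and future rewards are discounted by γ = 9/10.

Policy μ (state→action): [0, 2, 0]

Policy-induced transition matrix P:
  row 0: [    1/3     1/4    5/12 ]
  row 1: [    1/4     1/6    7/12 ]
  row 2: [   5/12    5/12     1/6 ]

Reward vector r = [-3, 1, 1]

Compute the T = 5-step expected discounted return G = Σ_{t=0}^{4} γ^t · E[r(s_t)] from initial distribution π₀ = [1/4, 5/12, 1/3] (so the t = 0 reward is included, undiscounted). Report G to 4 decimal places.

t=0: π = [0.2500, 0.4167, 0.3333], E[r] = 0.0000, γ^t·E[r] = 0.000000, running G = 0.000000
t=1: π = [0.3264, 0.2708, 0.4028], E[r] = -0.3056, γ^t·E[r] = -0.275000, running G = -0.275000
t=2: π = [0.3443, 0.2946, 0.3611], E[r] = -0.3773, γ^t·E[r] = -0.305625, running G = -0.580625
t=3: π = [0.3389, 0.2856, 0.3755], E[r] = -0.3555, γ^t·E[r] = -0.259172, running G = -0.839797
t=4: π = [0.3408, 0.2888, 0.3704], E[r] = -0.3633, γ^t·E[r] = -0.238349, running G = -1.078146

G = -1.0781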